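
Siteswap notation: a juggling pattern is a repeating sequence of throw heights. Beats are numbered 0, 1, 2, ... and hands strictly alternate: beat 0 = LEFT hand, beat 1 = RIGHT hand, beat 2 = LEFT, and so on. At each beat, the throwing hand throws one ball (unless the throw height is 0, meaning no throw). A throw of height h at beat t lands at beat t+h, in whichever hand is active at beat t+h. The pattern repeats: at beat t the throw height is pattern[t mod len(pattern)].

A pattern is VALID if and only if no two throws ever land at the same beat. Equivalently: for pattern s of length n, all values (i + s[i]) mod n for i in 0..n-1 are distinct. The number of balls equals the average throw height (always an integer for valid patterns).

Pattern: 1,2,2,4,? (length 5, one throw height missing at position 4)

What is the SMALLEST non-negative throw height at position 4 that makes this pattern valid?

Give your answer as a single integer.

i=0: (0 + 1) mod 5 = 1
i=1: (1 + 2) mod 5 = 3
i=2: (2 + 2) mod 5 = 4
i=3: (3 + 4) mod 5 = 2
i=4: s[i]=? (unknown)
Known residues: [1, 2, 3, 4]; need a permutation of 0..4, so missing residue r = 0
Need (4 + s) mod 5 = 0; smallest s = (0 - 4) mod 5 = 1

Answer: 1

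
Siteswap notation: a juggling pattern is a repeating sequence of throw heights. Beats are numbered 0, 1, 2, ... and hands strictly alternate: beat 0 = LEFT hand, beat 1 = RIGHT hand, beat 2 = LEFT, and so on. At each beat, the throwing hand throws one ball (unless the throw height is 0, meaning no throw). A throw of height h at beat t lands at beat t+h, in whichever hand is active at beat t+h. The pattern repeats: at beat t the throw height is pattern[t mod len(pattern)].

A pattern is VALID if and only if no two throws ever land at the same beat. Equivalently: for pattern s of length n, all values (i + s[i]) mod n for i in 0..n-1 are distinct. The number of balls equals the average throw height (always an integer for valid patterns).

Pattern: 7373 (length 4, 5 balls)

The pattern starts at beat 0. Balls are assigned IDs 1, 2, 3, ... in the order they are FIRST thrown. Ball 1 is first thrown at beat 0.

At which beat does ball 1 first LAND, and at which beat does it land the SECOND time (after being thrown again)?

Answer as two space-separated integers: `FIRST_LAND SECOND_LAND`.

Answer: 7 10

Derivation:
Beat 0 (L): throw ball1 h=7 -> lands@7:R; in-air after throw: [b1@7:R]
Beat 1 (R): throw ball2 h=3 -> lands@4:L; in-air after throw: [b2@4:L b1@7:R]
Beat 2 (L): throw ball3 h=7 -> lands@9:R; in-air after throw: [b2@4:L b1@7:R b3@9:R]
Beat 3 (R): throw ball4 h=3 -> lands@6:L; in-air after throw: [b2@4:L b4@6:L b1@7:R b3@9:R]
Beat 4 (L): throw ball2 h=7 -> lands@11:R; in-air after throw: [b4@6:L b1@7:R b3@9:R b2@11:R]
Beat 5 (R): throw ball5 h=3 -> lands@8:L; in-air after throw: [b4@6:L b1@7:R b5@8:L b3@9:R b2@11:R]
Beat 6 (L): throw ball4 h=7 -> lands@13:R; in-air after throw: [b1@7:R b5@8:L b3@9:R b2@11:R b4@13:R]
Beat 7 (R): throw ball1 h=3 -> lands@10:L; in-air after throw: [b5@8:L b3@9:R b1@10:L b2@11:R b4@13:R]
Beat 8 (L): throw ball5 h=7 -> lands@15:R; in-air after throw: [b3@9:R b1@10:L b2@11:R b4@13:R b5@15:R]
Beat 9 (R): throw ball3 h=3 -> lands@12:L; in-air after throw: [b1@10:L b2@11:R b3@12:L b4@13:R b5@15:R]
Beat 10 (L): throw ball1 h=7 -> lands@17:R; in-air after throw: [b2@11:R b3@12:L b4@13:R b5@15:R b1@17:R]
Ball 1: thrown@0 h=7 -> first land @7; rethrown@7 h=3 -> second land @10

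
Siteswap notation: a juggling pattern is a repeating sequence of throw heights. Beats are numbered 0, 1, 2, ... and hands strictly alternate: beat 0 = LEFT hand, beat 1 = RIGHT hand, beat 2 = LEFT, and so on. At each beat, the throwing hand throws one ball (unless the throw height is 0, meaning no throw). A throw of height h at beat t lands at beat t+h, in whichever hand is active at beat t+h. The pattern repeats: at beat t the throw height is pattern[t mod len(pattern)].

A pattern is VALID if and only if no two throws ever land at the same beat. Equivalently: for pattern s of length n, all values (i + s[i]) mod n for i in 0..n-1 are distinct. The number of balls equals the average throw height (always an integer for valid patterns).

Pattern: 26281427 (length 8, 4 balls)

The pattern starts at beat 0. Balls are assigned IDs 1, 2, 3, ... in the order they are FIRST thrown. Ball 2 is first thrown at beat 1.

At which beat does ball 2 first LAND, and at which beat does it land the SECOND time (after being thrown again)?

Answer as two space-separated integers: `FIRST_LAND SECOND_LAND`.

Beat 0 (L): throw ball1 h=2 -> lands@2:L; in-air after throw: [b1@2:L]
Beat 1 (R): throw ball2 h=6 -> lands@7:R; in-air after throw: [b1@2:L b2@7:R]
Beat 2 (L): throw ball1 h=2 -> lands@4:L; in-air after throw: [b1@4:L b2@7:R]
Beat 3 (R): throw ball3 h=8 -> lands@11:R; in-air after throw: [b1@4:L b2@7:R b3@11:R]
Beat 4 (L): throw ball1 h=1 -> lands@5:R; in-air after throw: [b1@5:R b2@7:R b3@11:R]
Beat 5 (R): throw ball1 h=4 -> lands@9:R; in-air after throw: [b2@7:R b1@9:R b3@11:R]
Beat 6 (L): throw ball4 h=2 -> lands@8:L; in-air after throw: [b2@7:R b4@8:L b1@9:R b3@11:R]
Beat 7 (R): throw ball2 h=7 -> lands@14:L; in-air after throw: [b4@8:L b1@9:R b3@11:R b2@14:L]
Beat 8 (L): throw ball4 h=2 -> lands@10:L; in-air after throw: [b1@9:R b4@10:L b3@11:R b2@14:L]
Beat 9 (R): throw ball1 h=6 -> lands@15:R; in-air after throw: [b4@10:L b3@11:R b2@14:L b1@15:R]
Beat 10 (L): throw ball4 h=2 -> lands@12:L; in-air after throw: [b3@11:R b4@12:L b2@14:L b1@15:R]
Beat 11 (R): throw ball3 h=8 -> lands@19:R; in-air after throw: [b4@12:L b2@14:L b1@15:R b3@19:R]
Ball 2: thrown@1 h=6 -> first land @7; rethrown@7 h=7 -> second land @14

Answer: 7 14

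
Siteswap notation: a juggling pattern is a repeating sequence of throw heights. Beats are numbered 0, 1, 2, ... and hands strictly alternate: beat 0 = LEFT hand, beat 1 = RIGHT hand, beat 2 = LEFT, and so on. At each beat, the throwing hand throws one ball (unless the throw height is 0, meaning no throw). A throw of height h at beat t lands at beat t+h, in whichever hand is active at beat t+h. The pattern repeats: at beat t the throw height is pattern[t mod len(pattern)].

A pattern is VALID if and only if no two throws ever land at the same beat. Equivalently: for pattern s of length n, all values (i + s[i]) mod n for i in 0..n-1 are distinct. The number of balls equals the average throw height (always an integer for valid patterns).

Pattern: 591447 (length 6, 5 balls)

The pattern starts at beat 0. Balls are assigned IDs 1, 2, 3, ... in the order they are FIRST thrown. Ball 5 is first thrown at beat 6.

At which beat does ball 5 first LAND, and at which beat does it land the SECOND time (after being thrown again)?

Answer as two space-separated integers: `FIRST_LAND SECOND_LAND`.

Beat 0 (L): throw ball1 h=5 -> lands@5:R; in-air after throw: [b1@5:R]
Beat 1 (R): throw ball2 h=9 -> lands@10:L; in-air after throw: [b1@5:R b2@10:L]
Beat 2 (L): throw ball3 h=1 -> lands@3:R; in-air after throw: [b3@3:R b1@5:R b2@10:L]
Beat 3 (R): throw ball3 h=4 -> lands@7:R; in-air after throw: [b1@5:R b3@7:R b2@10:L]
Beat 4 (L): throw ball4 h=4 -> lands@8:L; in-air after throw: [b1@5:R b3@7:R b4@8:L b2@10:L]
Beat 5 (R): throw ball1 h=7 -> lands@12:L; in-air after throw: [b3@7:R b4@8:L b2@10:L b1@12:L]
Beat 6 (L): throw ball5 h=5 -> lands@11:R; in-air after throw: [b3@7:R b4@8:L b2@10:L b5@11:R b1@12:L]
Beat 7 (R): throw ball3 h=9 -> lands@16:L; in-air after throw: [b4@8:L b2@10:L b5@11:R b1@12:L b3@16:L]
Beat 8 (L): throw ball4 h=1 -> lands@9:R; in-air after throw: [b4@9:R b2@10:L b5@11:R b1@12:L b3@16:L]
Beat 9 (R): throw ball4 h=4 -> lands@13:R; in-air after throw: [b2@10:L b5@11:R b1@12:L b4@13:R b3@16:L]
Beat 10 (L): throw ball2 h=4 -> lands@14:L; in-air after throw: [b5@11:R b1@12:L b4@13:R b2@14:L b3@16:L]
Beat 11 (R): throw ball5 h=7 -> lands@18:L; in-air after throw: [b1@12:L b4@13:R b2@14:L b3@16:L b5@18:L]
Beat 12 (L): throw ball1 h=5 -> lands@17:R; in-air after throw: [b4@13:R b2@14:L b3@16:L b1@17:R b5@18:L]
Beat 13 (R): throw ball4 h=9 -> lands@22:L; in-air after throw: [b2@14:L b3@16:L b1@17:R b5@18:L b4@22:L]
Beat 14 (L): throw ball2 h=1 -> lands@15:R; in-air after throw: [b2@15:R b3@16:L b1@17:R b5@18:L b4@22:L]
Beat 15 (R): throw ball2 h=4 -> lands@19:R; in-air after throw: [b3@16:L b1@17:R b5@18:L b2@19:R b4@22:L]
Beat 16 (L): throw ball3 h=4 -> lands@20:L; in-air after throw: [b1@17:R b5@18:L b2@19:R b3@20:L b4@22:L]
Beat 17 (R): throw ball1 h=7 -> lands@24:L; in-air after throw: [b5@18:L b2@19:R b3@20:L b4@22:L b1@24:L]
Ball 5: thrown@6 h=5 -> first land @11; rethrown@11 h=7 -> second land @18

Answer: 11 18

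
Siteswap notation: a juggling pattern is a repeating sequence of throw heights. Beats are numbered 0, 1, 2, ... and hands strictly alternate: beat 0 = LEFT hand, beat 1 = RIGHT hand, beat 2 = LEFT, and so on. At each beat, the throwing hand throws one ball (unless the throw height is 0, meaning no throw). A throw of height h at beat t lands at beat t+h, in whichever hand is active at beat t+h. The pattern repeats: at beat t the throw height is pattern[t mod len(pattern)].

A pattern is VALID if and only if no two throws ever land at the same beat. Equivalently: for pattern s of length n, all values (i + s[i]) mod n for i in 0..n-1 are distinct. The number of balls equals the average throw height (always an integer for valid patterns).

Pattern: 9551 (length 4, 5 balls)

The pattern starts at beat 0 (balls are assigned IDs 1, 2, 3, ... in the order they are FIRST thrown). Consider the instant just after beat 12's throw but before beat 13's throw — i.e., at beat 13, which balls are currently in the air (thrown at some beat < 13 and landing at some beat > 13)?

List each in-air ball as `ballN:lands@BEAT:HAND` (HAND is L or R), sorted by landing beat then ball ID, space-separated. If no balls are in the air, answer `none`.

Answer: ball1:lands@14:L ball5:lands@15:R ball3:lands@17:R ball2:lands@21:R

Derivation:
Beat 0 (L): throw ball1 h=9 -> lands@9:R; in-air after throw: [b1@9:R]
Beat 1 (R): throw ball2 h=5 -> lands@6:L; in-air after throw: [b2@6:L b1@9:R]
Beat 2 (L): throw ball3 h=5 -> lands@7:R; in-air after throw: [b2@6:L b3@7:R b1@9:R]
Beat 3 (R): throw ball4 h=1 -> lands@4:L; in-air after throw: [b4@4:L b2@6:L b3@7:R b1@9:R]
Beat 4 (L): throw ball4 h=9 -> lands@13:R; in-air after throw: [b2@6:L b3@7:R b1@9:R b4@13:R]
Beat 5 (R): throw ball5 h=5 -> lands@10:L; in-air after throw: [b2@6:L b3@7:R b1@9:R b5@10:L b4@13:R]
Beat 6 (L): throw ball2 h=5 -> lands@11:R; in-air after throw: [b3@7:R b1@9:R b5@10:L b2@11:R b4@13:R]
Beat 7 (R): throw ball3 h=1 -> lands@8:L; in-air after throw: [b3@8:L b1@9:R b5@10:L b2@11:R b4@13:R]
Beat 8 (L): throw ball3 h=9 -> lands@17:R; in-air after throw: [b1@9:R b5@10:L b2@11:R b4@13:R b3@17:R]
Beat 9 (R): throw ball1 h=5 -> lands@14:L; in-air after throw: [b5@10:L b2@11:R b4@13:R b1@14:L b3@17:R]
Beat 10 (L): throw ball5 h=5 -> lands@15:R; in-air after throw: [b2@11:R b4@13:R b1@14:L b5@15:R b3@17:R]
Beat 11 (R): throw ball2 h=1 -> lands@12:L; in-air after throw: [b2@12:L b4@13:R b1@14:L b5@15:R b3@17:R]
Beat 12 (L): throw ball2 h=9 -> lands@21:R; in-air after throw: [b4@13:R b1@14:L b5@15:R b3@17:R b2@21:R]
Beat 13 (R): throw ball4 h=5 -> lands@18:L; in-air after throw: [b1@14:L b5@15:R b3@17:R b4@18:L b2@21:R]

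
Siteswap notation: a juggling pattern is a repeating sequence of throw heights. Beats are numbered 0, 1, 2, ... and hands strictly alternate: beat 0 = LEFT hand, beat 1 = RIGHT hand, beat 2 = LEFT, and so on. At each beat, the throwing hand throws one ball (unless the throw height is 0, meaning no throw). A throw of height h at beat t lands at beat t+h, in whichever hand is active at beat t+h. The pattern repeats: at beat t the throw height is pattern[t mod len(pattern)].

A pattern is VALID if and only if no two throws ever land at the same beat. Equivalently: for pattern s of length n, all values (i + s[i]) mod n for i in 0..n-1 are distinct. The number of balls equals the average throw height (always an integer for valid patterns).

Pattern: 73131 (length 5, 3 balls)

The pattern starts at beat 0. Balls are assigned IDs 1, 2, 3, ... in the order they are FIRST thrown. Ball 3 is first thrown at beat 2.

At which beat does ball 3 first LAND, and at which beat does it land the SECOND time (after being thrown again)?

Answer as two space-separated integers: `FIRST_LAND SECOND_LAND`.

Beat 0 (L): throw ball1 h=7 -> lands@7:R; in-air after throw: [b1@7:R]
Beat 1 (R): throw ball2 h=3 -> lands@4:L; in-air after throw: [b2@4:L b1@7:R]
Beat 2 (L): throw ball3 h=1 -> lands@3:R; in-air after throw: [b3@3:R b2@4:L b1@7:R]
Beat 3 (R): throw ball3 h=3 -> lands@6:L; in-air after throw: [b2@4:L b3@6:L b1@7:R]
Beat 4 (L): throw ball2 h=1 -> lands@5:R; in-air after throw: [b2@5:R b3@6:L b1@7:R]
Beat 5 (R): throw ball2 h=7 -> lands@12:L; in-air after throw: [b3@6:L b1@7:R b2@12:L]
Beat 6 (L): throw ball3 h=3 -> lands@9:R; in-air after throw: [b1@7:R b3@9:R b2@12:L]
Ball 3: thrown@2 h=1 -> first land @3; rethrown@3 h=3 -> second land @6

Answer: 3 6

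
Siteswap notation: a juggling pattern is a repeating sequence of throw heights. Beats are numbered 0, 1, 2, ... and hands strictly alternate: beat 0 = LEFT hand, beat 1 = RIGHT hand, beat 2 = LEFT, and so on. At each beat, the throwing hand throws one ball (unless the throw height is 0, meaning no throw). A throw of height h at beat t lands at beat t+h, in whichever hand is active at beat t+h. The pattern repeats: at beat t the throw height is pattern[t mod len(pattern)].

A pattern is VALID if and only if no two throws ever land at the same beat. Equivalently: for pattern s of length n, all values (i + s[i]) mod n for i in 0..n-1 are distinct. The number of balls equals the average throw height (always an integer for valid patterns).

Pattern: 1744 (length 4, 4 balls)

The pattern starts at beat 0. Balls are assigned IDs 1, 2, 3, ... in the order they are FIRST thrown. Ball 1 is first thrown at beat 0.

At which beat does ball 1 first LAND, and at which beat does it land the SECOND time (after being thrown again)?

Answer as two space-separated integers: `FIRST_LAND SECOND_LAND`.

Answer: 1 8

Derivation:
Beat 0 (L): throw ball1 h=1 -> lands@1:R; in-air after throw: [b1@1:R]
Beat 1 (R): throw ball1 h=7 -> lands@8:L; in-air after throw: [b1@8:L]
Beat 2 (L): throw ball2 h=4 -> lands@6:L; in-air after throw: [b2@6:L b1@8:L]
Beat 3 (R): throw ball3 h=4 -> lands@7:R; in-air after throw: [b2@6:L b3@7:R b1@8:L]
Beat 4 (L): throw ball4 h=1 -> lands@5:R; in-air after throw: [b4@5:R b2@6:L b3@7:R b1@8:L]
Beat 5 (R): throw ball4 h=7 -> lands@12:L; in-air after throw: [b2@6:L b3@7:R b1@8:L b4@12:L]
Beat 6 (L): throw ball2 h=4 -> lands@10:L; in-air after throw: [b3@7:R b1@8:L b2@10:L b4@12:L]
Beat 7 (R): throw ball3 h=4 -> lands@11:R; in-air after throw: [b1@8:L b2@10:L b3@11:R b4@12:L]
Beat 8 (L): throw ball1 h=1 -> lands@9:R; in-air after throw: [b1@9:R b2@10:L b3@11:R b4@12:L]
Ball 1: thrown@0 h=1 -> first land @1; rethrown@1 h=7 -> second land @8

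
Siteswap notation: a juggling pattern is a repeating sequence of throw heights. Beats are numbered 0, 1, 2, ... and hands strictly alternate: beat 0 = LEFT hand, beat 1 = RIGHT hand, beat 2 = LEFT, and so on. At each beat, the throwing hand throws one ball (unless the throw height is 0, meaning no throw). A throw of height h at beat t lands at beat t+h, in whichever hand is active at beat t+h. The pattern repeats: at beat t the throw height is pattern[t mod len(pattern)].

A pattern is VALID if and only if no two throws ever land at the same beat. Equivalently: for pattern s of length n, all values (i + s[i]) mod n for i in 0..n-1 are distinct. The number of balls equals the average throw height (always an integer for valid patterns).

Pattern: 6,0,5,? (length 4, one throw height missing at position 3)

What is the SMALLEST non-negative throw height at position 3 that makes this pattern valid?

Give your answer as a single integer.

i=0: (0 + 6) mod 4 = 2
i=1: (1 + 0) mod 4 = 1
i=2: (2 + 5) mod 4 = 3
i=3: s[i]=? (unknown)
Known residues: [1, 2, 3]; need a permutation of 0..3, so missing residue r = 0
Need (3 + s) mod 4 = 0; smallest s = (0 - 3) mod 4 = 1

Answer: 1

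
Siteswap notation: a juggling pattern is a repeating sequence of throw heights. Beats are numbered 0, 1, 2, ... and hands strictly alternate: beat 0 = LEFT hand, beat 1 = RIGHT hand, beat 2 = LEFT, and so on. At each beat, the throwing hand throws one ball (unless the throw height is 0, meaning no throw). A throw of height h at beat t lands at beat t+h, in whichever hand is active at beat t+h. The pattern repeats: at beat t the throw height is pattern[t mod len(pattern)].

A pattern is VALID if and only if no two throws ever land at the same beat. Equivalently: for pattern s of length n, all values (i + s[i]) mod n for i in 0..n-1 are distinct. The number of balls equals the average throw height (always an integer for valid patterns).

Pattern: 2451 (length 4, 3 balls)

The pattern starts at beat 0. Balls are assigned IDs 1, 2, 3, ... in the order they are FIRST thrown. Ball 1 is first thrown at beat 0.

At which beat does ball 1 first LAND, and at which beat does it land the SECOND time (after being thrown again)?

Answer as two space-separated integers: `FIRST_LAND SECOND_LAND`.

Answer: 2 7

Derivation:
Beat 0 (L): throw ball1 h=2 -> lands@2:L; in-air after throw: [b1@2:L]
Beat 1 (R): throw ball2 h=4 -> lands@5:R; in-air after throw: [b1@2:L b2@5:R]
Beat 2 (L): throw ball1 h=5 -> lands@7:R; in-air after throw: [b2@5:R b1@7:R]
Beat 3 (R): throw ball3 h=1 -> lands@4:L; in-air after throw: [b3@4:L b2@5:R b1@7:R]
Beat 4 (L): throw ball3 h=2 -> lands@6:L; in-air after throw: [b2@5:R b3@6:L b1@7:R]
Beat 5 (R): throw ball2 h=4 -> lands@9:R; in-air after throw: [b3@6:L b1@7:R b2@9:R]
Beat 6 (L): throw ball3 h=5 -> lands@11:R; in-air after throw: [b1@7:R b2@9:R b3@11:R]
Beat 7 (R): throw ball1 h=1 -> lands@8:L; in-air after throw: [b1@8:L b2@9:R b3@11:R]
Ball 1: thrown@0 h=2 -> first land @2; rethrown@2 h=5 -> second land @7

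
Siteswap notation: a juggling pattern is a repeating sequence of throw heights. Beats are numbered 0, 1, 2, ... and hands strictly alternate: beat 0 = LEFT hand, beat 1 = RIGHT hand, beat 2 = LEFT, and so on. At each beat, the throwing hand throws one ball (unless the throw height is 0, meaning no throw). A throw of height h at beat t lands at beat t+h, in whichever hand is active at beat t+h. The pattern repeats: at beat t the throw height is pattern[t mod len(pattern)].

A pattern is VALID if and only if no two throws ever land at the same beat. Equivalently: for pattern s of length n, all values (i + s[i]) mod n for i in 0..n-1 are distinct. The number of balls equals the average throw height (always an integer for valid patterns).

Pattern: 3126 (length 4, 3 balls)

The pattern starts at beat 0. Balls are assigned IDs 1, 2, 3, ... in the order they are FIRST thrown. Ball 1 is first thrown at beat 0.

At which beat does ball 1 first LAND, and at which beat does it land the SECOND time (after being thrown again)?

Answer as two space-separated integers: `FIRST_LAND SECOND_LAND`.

Beat 0 (L): throw ball1 h=3 -> lands@3:R; in-air after throw: [b1@3:R]
Beat 1 (R): throw ball2 h=1 -> lands@2:L; in-air after throw: [b2@2:L b1@3:R]
Beat 2 (L): throw ball2 h=2 -> lands@4:L; in-air after throw: [b1@3:R b2@4:L]
Beat 3 (R): throw ball1 h=6 -> lands@9:R; in-air after throw: [b2@4:L b1@9:R]
Beat 4 (L): throw ball2 h=3 -> lands@7:R; in-air after throw: [b2@7:R b1@9:R]
Beat 5 (R): throw ball3 h=1 -> lands@6:L; in-air after throw: [b3@6:L b2@7:R b1@9:R]
Beat 6 (L): throw ball3 h=2 -> lands@8:L; in-air after throw: [b2@7:R b3@8:L b1@9:R]
Beat 7 (R): throw ball2 h=6 -> lands@13:R; in-air after throw: [b3@8:L b1@9:R b2@13:R]
Beat 8 (L): throw ball3 h=3 -> lands@11:R; in-air after throw: [b1@9:R b3@11:R b2@13:R]
Beat 9 (R): throw ball1 h=1 -> lands@10:L; in-air after throw: [b1@10:L b3@11:R b2@13:R]
Ball 1: thrown@0 h=3 -> first land @3; rethrown@3 h=6 -> second land @9

Answer: 3 9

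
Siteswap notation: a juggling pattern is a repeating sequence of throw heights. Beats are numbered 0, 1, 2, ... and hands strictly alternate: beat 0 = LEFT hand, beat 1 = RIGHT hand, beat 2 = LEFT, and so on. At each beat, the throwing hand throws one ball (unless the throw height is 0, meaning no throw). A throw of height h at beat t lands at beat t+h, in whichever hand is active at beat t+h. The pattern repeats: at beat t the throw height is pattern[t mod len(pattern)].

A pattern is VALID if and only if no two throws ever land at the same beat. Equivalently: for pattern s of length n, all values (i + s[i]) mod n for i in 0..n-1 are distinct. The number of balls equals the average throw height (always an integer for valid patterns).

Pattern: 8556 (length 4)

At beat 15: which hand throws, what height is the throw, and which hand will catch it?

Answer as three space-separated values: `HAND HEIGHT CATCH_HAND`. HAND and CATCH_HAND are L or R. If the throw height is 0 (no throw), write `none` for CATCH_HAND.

Answer: R 6 R

Derivation:
Beat 15: 15 mod 2 = 1, so hand = R
Throw height = pattern[15 mod 4] = pattern[3] = 6
Lands at beat 15+6=21, 21 mod 2 = 1, so catch hand = R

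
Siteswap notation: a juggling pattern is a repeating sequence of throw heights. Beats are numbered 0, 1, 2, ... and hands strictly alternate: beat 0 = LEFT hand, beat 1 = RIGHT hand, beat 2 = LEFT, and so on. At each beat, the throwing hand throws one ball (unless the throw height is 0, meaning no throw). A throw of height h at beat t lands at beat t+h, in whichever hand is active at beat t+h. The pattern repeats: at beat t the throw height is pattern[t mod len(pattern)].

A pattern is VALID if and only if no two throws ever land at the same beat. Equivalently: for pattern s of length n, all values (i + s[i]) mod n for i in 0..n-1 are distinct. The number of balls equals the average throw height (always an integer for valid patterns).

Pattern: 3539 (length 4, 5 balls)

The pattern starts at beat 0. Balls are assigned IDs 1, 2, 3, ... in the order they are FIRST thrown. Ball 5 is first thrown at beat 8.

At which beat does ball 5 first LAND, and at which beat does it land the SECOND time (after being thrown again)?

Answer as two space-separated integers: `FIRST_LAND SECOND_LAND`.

Answer: 11 20

Derivation:
Beat 0 (L): throw ball1 h=3 -> lands@3:R; in-air after throw: [b1@3:R]
Beat 1 (R): throw ball2 h=5 -> lands@6:L; in-air after throw: [b1@3:R b2@6:L]
Beat 2 (L): throw ball3 h=3 -> lands@5:R; in-air after throw: [b1@3:R b3@5:R b2@6:L]
Beat 3 (R): throw ball1 h=9 -> lands@12:L; in-air after throw: [b3@5:R b2@6:L b1@12:L]
Beat 4 (L): throw ball4 h=3 -> lands@7:R; in-air after throw: [b3@5:R b2@6:L b4@7:R b1@12:L]
Beat 5 (R): throw ball3 h=5 -> lands@10:L; in-air after throw: [b2@6:L b4@7:R b3@10:L b1@12:L]
Beat 6 (L): throw ball2 h=3 -> lands@9:R; in-air after throw: [b4@7:R b2@9:R b3@10:L b1@12:L]
Beat 7 (R): throw ball4 h=9 -> lands@16:L; in-air after throw: [b2@9:R b3@10:L b1@12:L b4@16:L]
Beat 8 (L): throw ball5 h=3 -> lands@11:R; in-air after throw: [b2@9:R b3@10:L b5@11:R b1@12:L b4@16:L]
Beat 9 (R): throw ball2 h=5 -> lands@14:L; in-air after throw: [b3@10:L b5@11:R b1@12:L b2@14:L b4@16:L]
Beat 10 (L): throw ball3 h=3 -> lands@13:R; in-air after throw: [b5@11:R b1@12:L b3@13:R b2@14:L b4@16:L]
Beat 11 (R): throw ball5 h=9 -> lands@20:L; in-air after throw: [b1@12:L b3@13:R b2@14:L b4@16:L b5@20:L]
Ball 5: thrown@8 h=3 -> first land @11; rethrown@11 h=9 -> second land @20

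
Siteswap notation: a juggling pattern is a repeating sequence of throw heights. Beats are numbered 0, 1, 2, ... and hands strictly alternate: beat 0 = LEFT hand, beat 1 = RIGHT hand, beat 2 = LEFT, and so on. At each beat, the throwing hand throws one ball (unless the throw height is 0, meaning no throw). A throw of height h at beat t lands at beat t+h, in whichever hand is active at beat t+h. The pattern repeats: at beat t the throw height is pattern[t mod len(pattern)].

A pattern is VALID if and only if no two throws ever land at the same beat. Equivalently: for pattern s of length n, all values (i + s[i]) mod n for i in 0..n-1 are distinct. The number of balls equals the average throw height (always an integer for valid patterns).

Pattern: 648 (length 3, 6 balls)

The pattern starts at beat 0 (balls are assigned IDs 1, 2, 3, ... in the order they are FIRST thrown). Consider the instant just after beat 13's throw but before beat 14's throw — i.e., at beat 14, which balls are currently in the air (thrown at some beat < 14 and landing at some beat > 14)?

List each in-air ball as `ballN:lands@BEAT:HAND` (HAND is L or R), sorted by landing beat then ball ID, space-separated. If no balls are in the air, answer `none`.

Beat 0 (L): throw ball1 h=6 -> lands@6:L; in-air after throw: [b1@6:L]
Beat 1 (R): throw ball2 h=4 -> lands@5:R; in-air after throw: [b2@5:R b1@6:L]
Beat 2 (L): throw ball3 h=8 -> lands@10:L; in-air after throw: [b2@5:R b1@6:L b3@10:L]
Beat 3 (R): throw ball4 h=6 -> lands@9:R; in-air after throw: [b2@5:R b1@6:L b4@9:R b3@10:L]
Beat 4 (L): throw ball5 h=4 -> lands@8:L; in-air after throw: [b2@5:R b1@6:L b5@8:L b4@9:R b3@10:L]
Beat 5 (R): throw ball2 h=8 -> lands@13:R; in-air after throw: [b1@6:L b5@8:L b4@9:R b3@10:L b2@13:R]
Beat 6 (L): throw ball1 h=6 -> lands@12:L; in-air after throw: [b5@8:L b4@9:R b3@10:L b1@12:L b2@13:R]
Beat 7 (R): throw ball6 h=4 -> lands@11:R; in-air after throw: [b5@8:L b4@9:R b3@10:L b6@11:R b1@12:L b2@13:R]
Beat 8 (L): throw ball5 h=8 -> lands@16:L; in-air after throw: [b4@9:R b3@10:L b6@11:R b1@12:L b2@13:R b5@16:L]
Beat 9 (R): throw ball4 h=6 -> lands@15:R; in-air after throw: [b3@10:L b6@11:R b1@12:L b2@13:R b4@15:R b5@16:L]
Beat 10 (L): throw ball3 h=4 -> lands@14:L; in-air after throw: [b6@11:R b1@12:L b2@13:R b3@14:L b4@15:R b5@16:L]
Beat 11 (R): throw ball6 h=8 -> lands@19:R; in-air after throw: [b1@12:L b2@13:R b3@14:L b4@15:R b5@16:L b6@19:R]
Beat 12 (L): throw ball1 h=6 -> lands@18:L; in-air after throw: [b2@13:R b3@14:L b4@15:R b5@16:L b1@18:L b6@19:R]
Beat 13 (R): throw ball2 h=4 -> lands@17:R; in-air after throw: [b3@14:L b4@15:R b5@16:L b2@17:R b1@18:L b6@19:R]
Beat 14 (L): throw ball3 h=8 -> lands@22:L; in-air after throw: [b4@15:R b5@16:L b2@17:R b1@18:L b6@19:R b3@22:L]

Answer: ball4:lands@15:R ball5:lands@16:L ball2:lands@17:R ball1:lands@18:L ball6:lands@19:R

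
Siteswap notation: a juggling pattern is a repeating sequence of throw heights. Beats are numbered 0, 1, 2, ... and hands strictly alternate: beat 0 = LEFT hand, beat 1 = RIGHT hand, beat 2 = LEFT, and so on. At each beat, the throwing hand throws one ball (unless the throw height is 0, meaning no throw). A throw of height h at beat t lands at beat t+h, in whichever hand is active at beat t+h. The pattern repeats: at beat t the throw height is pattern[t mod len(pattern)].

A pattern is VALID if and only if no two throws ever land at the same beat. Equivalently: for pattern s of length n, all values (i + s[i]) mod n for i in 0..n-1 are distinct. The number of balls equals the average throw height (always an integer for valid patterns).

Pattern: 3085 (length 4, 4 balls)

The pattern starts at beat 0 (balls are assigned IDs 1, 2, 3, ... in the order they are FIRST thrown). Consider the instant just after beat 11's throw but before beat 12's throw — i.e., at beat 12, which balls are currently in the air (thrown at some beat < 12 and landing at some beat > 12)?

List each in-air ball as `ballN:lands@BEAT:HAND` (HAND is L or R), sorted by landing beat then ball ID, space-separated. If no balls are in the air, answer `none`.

Beat 0 (L): throw ball1 h=3 -> lands@3:R; in-air after throw: [b1@3:R]
Beat 2 (L): throw ball2 h=8 -> lands@10:L; in-air after throw: [b1@3:R b2@10:L]
Beat 3 (R): throw ball1 h=5 -> lands@8:L; in-air after throw: [b1@8:L b2@10:L]
Beat 4 (L): throw ball3 h=3 -> lands@7:R; in-air after throw: [b3@7:R b1@8:L b2@10:L]
Beat 6 (L): throw ball4 h=8 -> lands@14:L; in-air after throw: [b3@7:R b1@8:L b2@10:L b4@14:L]
Beat 7 (R): throw ball3 h=5 -> lands@12:L; in-air after throw: [b1@8:L b2@10:L b3@12:L b4@14:L]
Beat 8 (L): throw ball1 h=3 -> lands@11:R; in-air after throw: [b2@10:L b1@11:R b3@12:L b4@14:L]
Beat 10 (L): throw ball2 h=8 -> lands@18:L; in-air after throw: [b1@11:R b3@12:L b4@14:L b2@18:L]
Beat 11 (R): throw ball1 h=5 -> lands@16:L; in-air after throw: [b3@12:L b4@14:L b1@16:L b2@18:L]
Beat 12 (L): throw ball3 h=3 -> lands@15:R; in-air after throw: [b4@14:L b3@15:R b1@16:L b2@18:L]

Answer: ball4:lands@14:L ball1:lands@16:L ball2:lands@18:L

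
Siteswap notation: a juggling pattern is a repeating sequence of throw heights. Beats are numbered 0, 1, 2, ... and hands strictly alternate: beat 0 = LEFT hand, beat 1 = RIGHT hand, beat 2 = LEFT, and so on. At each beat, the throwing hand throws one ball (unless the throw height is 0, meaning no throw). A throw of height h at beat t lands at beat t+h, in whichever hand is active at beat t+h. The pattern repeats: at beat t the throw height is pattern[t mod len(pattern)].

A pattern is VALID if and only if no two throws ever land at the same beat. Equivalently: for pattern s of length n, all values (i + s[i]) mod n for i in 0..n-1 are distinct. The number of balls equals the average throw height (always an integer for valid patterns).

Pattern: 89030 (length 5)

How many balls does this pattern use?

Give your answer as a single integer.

Pattern = [8, 9, 0, 3, 0], length n = 5
  position 0: throw height = 8, running sum = 8
  position 1: throw height = 9, running sum = 17
  position 2: throw height = 0, running sum = 17
  position 3: throw height = 3, running sum = 20
  position 4: throw height = 0, running sum = 20
Total sum = 20; balls = sum / n = 20 / 5 = 4

Answer: 4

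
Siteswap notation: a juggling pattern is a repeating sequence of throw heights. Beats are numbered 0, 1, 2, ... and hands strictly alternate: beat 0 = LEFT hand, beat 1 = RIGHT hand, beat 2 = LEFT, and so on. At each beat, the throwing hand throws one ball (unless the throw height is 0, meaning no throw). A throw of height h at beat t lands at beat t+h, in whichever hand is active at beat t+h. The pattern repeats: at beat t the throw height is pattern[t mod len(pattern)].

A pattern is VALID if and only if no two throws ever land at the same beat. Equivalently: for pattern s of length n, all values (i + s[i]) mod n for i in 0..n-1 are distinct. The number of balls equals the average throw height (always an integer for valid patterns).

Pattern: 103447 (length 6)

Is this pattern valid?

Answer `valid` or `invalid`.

i=0: (i + s[i]) mod n = (0 + 1) mod 6 = 1
i=1: (i + s[i]) mod n = (1 + 0) mod 6 = 1
i=2: (i + s[i]) mod n = (2 + 3) mod 6 = 5
i=3: (i + s[i]) mod n = (3 + 4) mod 6 = 1
i=4: (i + s[i]) mod n = (4 + 4) mod 6 = 2
i=5: (i + s[i]) mod n = (5 + 7) mod 6 = 0
Residues: [1, 1, 5, 1, 2, 0], distinct: False

Answer: invalid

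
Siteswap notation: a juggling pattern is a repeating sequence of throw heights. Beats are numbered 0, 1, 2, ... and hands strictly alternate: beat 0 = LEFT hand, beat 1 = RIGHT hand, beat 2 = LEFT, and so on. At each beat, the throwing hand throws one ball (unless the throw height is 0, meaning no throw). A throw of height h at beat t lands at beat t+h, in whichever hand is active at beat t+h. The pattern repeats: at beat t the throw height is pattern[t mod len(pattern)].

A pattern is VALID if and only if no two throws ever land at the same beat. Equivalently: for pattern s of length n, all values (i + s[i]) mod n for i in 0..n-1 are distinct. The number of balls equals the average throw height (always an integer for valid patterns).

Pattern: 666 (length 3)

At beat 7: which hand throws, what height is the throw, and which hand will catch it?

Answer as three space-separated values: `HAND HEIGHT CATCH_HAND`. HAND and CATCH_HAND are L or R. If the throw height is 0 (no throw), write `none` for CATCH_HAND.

Beat 7: 7 mod 2 = 1, so hand = R
Throw height = pattern[7 mod 3] = pattern[1] = 6
Lands at beat 7+6=13, 13 mod 2 = 1, so catch hand = R

Answer: R 6 R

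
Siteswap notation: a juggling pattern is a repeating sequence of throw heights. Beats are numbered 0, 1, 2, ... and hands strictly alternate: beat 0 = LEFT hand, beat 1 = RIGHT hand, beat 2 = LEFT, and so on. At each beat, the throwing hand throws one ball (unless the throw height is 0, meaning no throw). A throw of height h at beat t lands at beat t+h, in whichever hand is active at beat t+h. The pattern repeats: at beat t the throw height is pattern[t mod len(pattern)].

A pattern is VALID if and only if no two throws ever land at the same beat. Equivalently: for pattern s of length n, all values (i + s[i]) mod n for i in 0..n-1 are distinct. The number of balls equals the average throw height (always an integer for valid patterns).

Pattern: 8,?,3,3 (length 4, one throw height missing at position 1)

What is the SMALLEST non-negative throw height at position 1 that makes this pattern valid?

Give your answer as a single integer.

Answer: 2

Derivation:
i=0: (0 + 8) mod 4 = 0
i=1: s[i]=? (unknown)
i=2: (2 + 3) mod 4 = 1
i=3: (3 + 3) mod 4 = 2
Known residues: [0, 1, 2]; need a permutation of 0..3, so missing residue r = 3
Need (1 + s) mod 4 = 3; smallest s = (3 - 1) mod 4 = 2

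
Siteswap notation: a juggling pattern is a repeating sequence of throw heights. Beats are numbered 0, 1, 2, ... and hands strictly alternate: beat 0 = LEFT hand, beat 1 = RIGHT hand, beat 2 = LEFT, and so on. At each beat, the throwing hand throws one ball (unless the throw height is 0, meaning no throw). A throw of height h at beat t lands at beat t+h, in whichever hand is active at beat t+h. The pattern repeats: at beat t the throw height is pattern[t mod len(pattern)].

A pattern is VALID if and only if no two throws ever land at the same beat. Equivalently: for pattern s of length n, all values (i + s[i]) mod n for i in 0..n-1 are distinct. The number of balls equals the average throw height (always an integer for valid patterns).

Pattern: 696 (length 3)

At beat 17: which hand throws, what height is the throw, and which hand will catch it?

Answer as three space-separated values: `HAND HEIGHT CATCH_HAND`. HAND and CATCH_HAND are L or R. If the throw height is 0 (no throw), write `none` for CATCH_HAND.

Answer: R 6 R

Derivation:
Beat 17: 17 mod 2 = 1, so hand = R
Throw height = pattern[17 mod 3] = pattern[2] = 6
Lands at beat 17+6=23, 23 mod 2 = 1, so catch hand = R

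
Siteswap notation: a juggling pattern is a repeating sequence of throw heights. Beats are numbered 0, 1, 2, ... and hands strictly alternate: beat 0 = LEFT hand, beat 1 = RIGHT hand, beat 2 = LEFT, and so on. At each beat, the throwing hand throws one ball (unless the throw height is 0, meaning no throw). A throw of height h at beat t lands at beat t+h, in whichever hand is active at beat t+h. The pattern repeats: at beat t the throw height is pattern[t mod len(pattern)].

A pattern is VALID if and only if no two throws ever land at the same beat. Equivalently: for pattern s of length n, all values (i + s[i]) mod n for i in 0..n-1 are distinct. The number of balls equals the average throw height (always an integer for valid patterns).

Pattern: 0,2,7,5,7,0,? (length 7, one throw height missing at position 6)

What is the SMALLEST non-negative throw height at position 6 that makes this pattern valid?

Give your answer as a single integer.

Answer: 0

Derivation:
i=0: (0 + 0) mod 7 = 0
i=1: (1 + 2) mod 7 = 3
i=2: (2 + 7) mod 7 = 2
i=3: (3 + 5) mod 7 = 1
i=4: (4 + 7) mod 7 = 4
i=5: (5 + 0) mod 7 = 5
i=6: s[i]=? (unknown)
Known residues: [0, 1, 2, 3, 4, 5]; need a permutation of 0..6, so missing residue r = 6
Need (6 + s) mod 7 = 6; smallest s = (6 - 6) mod 7 = 0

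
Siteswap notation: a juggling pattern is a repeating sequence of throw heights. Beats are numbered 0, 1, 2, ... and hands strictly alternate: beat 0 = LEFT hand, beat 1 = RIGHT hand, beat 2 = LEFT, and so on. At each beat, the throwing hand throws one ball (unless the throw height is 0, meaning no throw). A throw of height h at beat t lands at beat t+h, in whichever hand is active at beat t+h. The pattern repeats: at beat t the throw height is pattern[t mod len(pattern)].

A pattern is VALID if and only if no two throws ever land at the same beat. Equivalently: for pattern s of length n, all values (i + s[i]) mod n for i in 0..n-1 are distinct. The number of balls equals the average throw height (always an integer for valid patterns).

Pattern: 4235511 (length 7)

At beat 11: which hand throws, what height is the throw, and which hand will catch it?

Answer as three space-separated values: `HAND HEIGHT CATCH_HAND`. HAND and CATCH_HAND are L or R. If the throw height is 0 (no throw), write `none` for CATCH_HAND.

Beat 11: 11 mod 2 = 1, so hand = R
Throw height = pattern[11 mod 7] = pattern[4] = 5
Lands at beat 11+5=16, 16 mod 2 = 0, so catch hand = L

Answer: R 5 L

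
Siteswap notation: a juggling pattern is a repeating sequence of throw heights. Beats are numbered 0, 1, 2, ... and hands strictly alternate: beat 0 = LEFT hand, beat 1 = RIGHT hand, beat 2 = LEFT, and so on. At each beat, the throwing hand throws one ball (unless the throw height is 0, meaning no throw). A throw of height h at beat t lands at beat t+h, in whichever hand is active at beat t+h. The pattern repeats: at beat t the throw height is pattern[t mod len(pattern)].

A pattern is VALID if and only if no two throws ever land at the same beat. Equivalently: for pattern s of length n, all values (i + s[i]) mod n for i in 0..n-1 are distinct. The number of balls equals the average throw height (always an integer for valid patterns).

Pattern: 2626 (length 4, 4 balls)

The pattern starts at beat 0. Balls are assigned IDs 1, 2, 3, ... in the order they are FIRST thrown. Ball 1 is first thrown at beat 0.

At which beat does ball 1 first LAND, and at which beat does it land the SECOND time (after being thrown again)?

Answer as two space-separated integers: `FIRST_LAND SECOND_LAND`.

Beat 0 (L): throw ball1 h=2 -> lands@2:L; in-air after throw: [b1@2:L]
Beat 1 (R): throw ball2 h=6 -> lands@7:R; in-air after throw: [b1@2:L b2@7:R]
Beat 2 (L): throw ball1 h=2 -> lands@4:L; in-air after throw: [b1@4:L b2@7:R]
Beat 3 (R): throw ball3 h=6 -> lands@9:R; in-air after throw: [b1@4:L b2@7:R b3@9:R]
Beat 4 (L): throw ball1 h=2 -> lands@6:L; in-air after throw: [b1@6:L b2@7:R b3@9:R]
Ball 1: thrown@0 h=2 -> first land @2; rethrown@2 h=2 -> second land @4

Answer: 2 4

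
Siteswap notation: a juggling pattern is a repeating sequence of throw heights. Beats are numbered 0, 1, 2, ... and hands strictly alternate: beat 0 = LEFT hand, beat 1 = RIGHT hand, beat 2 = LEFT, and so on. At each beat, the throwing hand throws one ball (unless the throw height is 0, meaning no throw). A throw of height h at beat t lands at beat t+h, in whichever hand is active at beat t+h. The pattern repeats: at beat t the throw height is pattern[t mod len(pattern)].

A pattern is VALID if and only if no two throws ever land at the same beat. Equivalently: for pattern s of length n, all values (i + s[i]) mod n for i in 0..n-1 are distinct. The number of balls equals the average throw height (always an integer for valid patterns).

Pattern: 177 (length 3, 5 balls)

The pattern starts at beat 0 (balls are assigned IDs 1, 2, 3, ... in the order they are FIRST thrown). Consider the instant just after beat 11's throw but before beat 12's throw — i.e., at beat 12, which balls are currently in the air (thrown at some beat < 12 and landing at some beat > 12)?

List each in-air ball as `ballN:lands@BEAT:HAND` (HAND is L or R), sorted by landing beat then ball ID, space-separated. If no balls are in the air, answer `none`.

Answer: ball5:lands@14:L ball1:lands@15:R ball2:lands@17:R ball3:lands@18:L

Derivation:
Beat 0 (L): throw ball1 h=1 -> lands@1:R; in-air after throw: [b1@1:R]
Beat 1 (R): throw ball1 h=7 -> lands@8:L; in-air after throw: [b1@8:L]
Beat 2 (L): throw ball2 h=7 -> lands@9:R; in-air after throw: [b1@8:L b2@9:R]
Beat 3 (R): throw ball3 h=1 -> lands@4:L; in-air after throw: [b3@4:L b1@8:L b2@9:R]
Beat 4 (L): throw ball3 h=7 -> lands@11:R; in-air after throw: [b1@8:L b2@9:R b3@11:R]
Beat 5 (R): throw ball4 h=7 -> lands@12:L; in-air after throw: [b1@8:L b2@9:R b3@11:R b4@12:L]
Beat 6 (L): throw ball5 h=1 -> lands@7:R; in-air after throw: [b5@7:R b1@8:L b2@9:R b3@11:R b4@12:L]
Beat 7 (R): throw ball5 h=7 -> lands@14:L; in-air after throw: [b1@8:L b2@9:R b3@11:R b4@12:L b5@14:L]
Beat 8 (L): throw ball1 h=7 -> lands@15:R; in-air after throw: [b2@9:R b3@11:R b4@12:L b5@14:L b1@15:R]
Beat 9 (R): throw ball2 h=1 -> lands@10:L; in-air after throw: [b2@10:L b3@11:R b4@12:L b5@14:L b1@15:R]
Beat 10 (L): throw ball2 h=7 -> lands@17:R; in-air after throw: [b3@11:R b4@12:L b5@14:L b1@15:R b2@17:R]
Beat 11 (R): throw ball3 h=7 -> lands@18:L; in-air after throw: [b4@12:L b5@14:L b1@15:R b2@17:R b3@18:L]
Beat 12 (L): throw ball4 h=1 -> lands@13:R; in-air after throw: [b4@13:R b5@14:L b1@15:R b2@17:R b3@18:L]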